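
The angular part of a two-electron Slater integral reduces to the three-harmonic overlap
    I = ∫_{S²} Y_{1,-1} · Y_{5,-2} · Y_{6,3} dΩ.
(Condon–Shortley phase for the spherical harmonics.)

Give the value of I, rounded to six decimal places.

-0.245154

Checks pass: Σm=0; 12 even; l₃=6∈[4,6].
(2·1+1)(2·5+1)(2·6+1) = 429
Δ: 0! 2! 10! / 13! → 1/858
sum: t=0:+1/14400 = 1/14400
3j²(1 5 6; 0 0 0) = Δ·Π!·Σ² = 6/143  (sign +1)
sum: t=0:+1/60480 = 1/60480
3j²(1 5 6; -1 -2 3) = Δ·Π!·Σ² = 6/143  (sign -1)
combine: 4πI² = 429·6/143·6/143 = 108/143
take √, sign -1: I = -0.24515397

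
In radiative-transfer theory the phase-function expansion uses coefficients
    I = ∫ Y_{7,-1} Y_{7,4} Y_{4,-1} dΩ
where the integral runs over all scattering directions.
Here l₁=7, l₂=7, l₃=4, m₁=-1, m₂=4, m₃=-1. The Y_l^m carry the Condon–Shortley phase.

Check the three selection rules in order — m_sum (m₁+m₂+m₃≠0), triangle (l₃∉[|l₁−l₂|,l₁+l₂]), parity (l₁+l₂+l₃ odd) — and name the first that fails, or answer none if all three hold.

m_sum

azimuthal sum: -1 + 4 − 1 = 2  ✗
0 ≤ 4 ≤ 14 (triangle on l)
L = 7 + 7 + 4 = 18 (even)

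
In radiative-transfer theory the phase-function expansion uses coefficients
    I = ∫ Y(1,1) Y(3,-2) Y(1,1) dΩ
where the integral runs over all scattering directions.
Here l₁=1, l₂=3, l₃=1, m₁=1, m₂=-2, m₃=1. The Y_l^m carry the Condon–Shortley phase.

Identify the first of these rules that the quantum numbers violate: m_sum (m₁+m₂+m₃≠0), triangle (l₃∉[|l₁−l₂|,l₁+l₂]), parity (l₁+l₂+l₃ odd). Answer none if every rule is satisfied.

azimuthal sum: 1 − 2 + 1 = 0  ✓
2 ≤ 1 ≤ 4 (triangle on l)  ✗
L = 1 + 3 + 1 = 5 (odd)

triangle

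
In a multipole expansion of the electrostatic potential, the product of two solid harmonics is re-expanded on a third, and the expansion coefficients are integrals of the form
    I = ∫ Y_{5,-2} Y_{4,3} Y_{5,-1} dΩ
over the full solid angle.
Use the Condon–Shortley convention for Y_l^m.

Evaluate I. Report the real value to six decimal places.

-0.048522

Rules hold: Σm=0, L=14 even, 1≤5≤9.
N = 11·9·11 = 1089
Δ = 4!·6!·4!/15! = 1/3153150
Racah Σ t=0..4: t=0:+1/69120 t=1:−1/1728 t=2:+1/576 t=3:−1/1728 t=4:+1/69120 = 7/11520
⇒ 3j(5 4 5; 0 0 0)² = 2/143, sgn -1
Racah Σ t=3..4: t=3:−1/6912 t=4:+1/5184 = 1/20736
⇒ 3j(5 4 5; -2 3 -1)² = 5/2574, sgn +1
4πI² = N·(3j₀)²·(3jₘ)² = 5/169
I = -1·√(0.0295858/4π) = -0.04852178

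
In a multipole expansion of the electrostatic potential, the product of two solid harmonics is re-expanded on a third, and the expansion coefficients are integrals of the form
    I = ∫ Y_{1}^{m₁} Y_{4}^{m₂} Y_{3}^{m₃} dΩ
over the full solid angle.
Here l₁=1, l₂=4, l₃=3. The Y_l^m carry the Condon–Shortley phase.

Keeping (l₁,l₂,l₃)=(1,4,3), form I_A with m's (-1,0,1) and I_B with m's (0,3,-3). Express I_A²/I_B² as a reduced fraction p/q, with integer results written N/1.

l's match ⇒ only the (l;m) 3-j factors differ between A and B.
A: triangle coeff Δ(1,4,3) = 1/252; Σ_t [2,2]: t=2:+1/96 = 1/96; (3j)²=1/42 [(1 4 3; -1 0 1)], sign=+1
B: triangle coeff Δ(1,4,3) = 1/252; Σ_t [1,1]: t=1:−1/720 = -1/720; (3j)²=1/36 [(1 4 3; 0 3 -3)], sign=-1
I_A²/I_B² = (1/42)/(1/36) = 6/7

6/7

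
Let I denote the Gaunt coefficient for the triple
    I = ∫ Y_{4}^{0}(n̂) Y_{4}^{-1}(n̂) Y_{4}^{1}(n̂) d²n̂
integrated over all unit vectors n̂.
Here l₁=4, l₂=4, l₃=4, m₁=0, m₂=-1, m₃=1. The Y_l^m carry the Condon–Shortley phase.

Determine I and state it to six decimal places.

Rules hold: Σm=0, L=12 even, 0≤4≤8.
N = 9·9·9 = 729
Δ = 4!·4!·4!/13! = 1/450450
Racah Σ t=0..4: t=0:+1/13824 t=1:−1/216 t=2:+1/64 t=3:−1/216 t=4:+1/13824 = 5/768
⇒ 3j(4 4 4; 0 0 0)² = 18/1001, sgn +1
Racah Σ t=0..3: t=0:+1/3456 t=1:−1/144 t=2:+1/96 t=3:−1/864 = 1/384
⇒ 3j(4 4 4; 0 -1 1)² = 9/2002, sgn -1
4πI² = N·(3j₀)²·(3jₘ)² = 59049/1002001
I = -1·√(0.0589311/4π) = -0.06848055

-0.068481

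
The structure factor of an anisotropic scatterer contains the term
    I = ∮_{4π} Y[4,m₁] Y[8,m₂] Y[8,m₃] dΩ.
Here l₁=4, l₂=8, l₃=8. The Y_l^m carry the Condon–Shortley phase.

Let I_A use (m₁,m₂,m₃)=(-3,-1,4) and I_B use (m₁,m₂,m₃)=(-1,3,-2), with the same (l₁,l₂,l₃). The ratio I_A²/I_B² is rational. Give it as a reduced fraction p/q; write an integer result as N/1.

25/24

Same 4,8,8: normalisation and zero-m 3j drop out of the ratio.
A: Δ: 4! 4! 12! / 21! → 1/185175900; sum: t=3:−1/139345920 t=4:+1/313528320 = -1/250822656; 3j²(4 8 8; -3 -1 4) = Δ·Π!·Σ² = 1375/151164  (sign -1)
B: Δ: 4! 4! 12! / 21! → 1/185175900; sum: t=1:−1/1045094400 t=2:+1/52254720 t=3:−1/23224320 t=4:+1/87091200 = -1/74649600; 3j²(4 8 8; -1 3 -2) = Δ·Π!·Σ² = 110/12597  (sign -1)
I_A²/I_B² = (1375/151164)/(110/12597) = 25/24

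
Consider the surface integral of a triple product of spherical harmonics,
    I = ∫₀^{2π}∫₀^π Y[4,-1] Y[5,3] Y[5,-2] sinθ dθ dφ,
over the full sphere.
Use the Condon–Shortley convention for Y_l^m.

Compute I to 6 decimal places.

-0.118854

Checks pass: Σm=0; 14 even; l₃=5∈[1,9].
(2·4+1)(2·5+1)(2·5+1) = 1089
Δ: 4! 4! 6! / 15! → 1/3153150
sum: t=0:+1/69120 t=1:−1/1728 t=2:+1/576 t=3:−1/1728 t=4:+1/69120 = 7/11520
3j²(4 5 5; 0 0 0) = Δ·Π!·Σ² = 2/143  (sign -1)
sum: t=2:+1/17280 t=3:−1/2880 t=4:+1/6912 = -1/6912
3j²(4 5 5; -1 3 -2) = Δ·Π!·Σ² = 5/429  (sign +1)
combine: 4πI² = 1089·2/143·5/429 = 30/169
take √, sign -1: I = -0.11885360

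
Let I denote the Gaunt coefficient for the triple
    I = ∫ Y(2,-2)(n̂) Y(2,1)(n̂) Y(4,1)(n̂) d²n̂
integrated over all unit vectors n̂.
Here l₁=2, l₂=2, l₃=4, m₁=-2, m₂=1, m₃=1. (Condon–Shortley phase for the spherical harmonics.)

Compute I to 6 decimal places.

m-sum 0 ✓  L=8 even ✓  0≤4≤4 ✓
Π(2lᵢ+1) = 5×5×9 = 225
triangle coeff Δ(2,2,4) = 1/630
Σ_t [0,0]: t=0:+1/16 = 1/16
(3j)²=2/35 [(2 2 4; 0 0 0)], sign=+1
Σ_t [0,0]: t=0:+1/144 = 1/144
(3j)²=1/126 [(2 2 4; -2 1 1)], sign=-1
⇒ 4πI² = 5/49
I = (-1)√(5/49/(4π)) = -0.09011188

-0.090112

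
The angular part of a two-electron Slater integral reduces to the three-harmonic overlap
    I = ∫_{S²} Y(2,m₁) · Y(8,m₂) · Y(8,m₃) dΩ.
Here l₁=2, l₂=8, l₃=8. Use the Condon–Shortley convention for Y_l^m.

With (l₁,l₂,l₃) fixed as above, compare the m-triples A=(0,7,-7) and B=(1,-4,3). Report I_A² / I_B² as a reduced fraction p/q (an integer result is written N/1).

125/98

Shared (l₁,l₂,l₃)=(2,8,8): N and (l;000)² cancel in I_A²/I_B².
A: Δ = 2!·2!·14!/19! = 1/348840; Racah Σ t=1..2: t=1:−1/87178291200 t=2:+1/24908083200 = 1/34871316480; ⇒ 3j(2 8 8; 0 7 -7)² = 125/7752, sgn -1
B: Δ = 2!·2!·14!/19! = 1/348840; Racah Σ t=0..1: t=0:+1/174182400 t=1:−1/479001600 = 1/273715200; ⇒ 3j(2 8 8; 1 -4 3)² = 49/3876, sgn -1
I_A²/I_B² = (125/7752)/(49/3876) = 125/98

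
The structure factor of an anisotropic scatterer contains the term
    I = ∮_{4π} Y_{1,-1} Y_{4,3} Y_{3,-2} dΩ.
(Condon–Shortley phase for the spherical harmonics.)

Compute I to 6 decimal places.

-0.282095

Rules hold: Σm=0, L=8 even, 3≤3≤5.
N = 3·9·7 = 189
Δ = 2!·0!·6!/9! = 1/252
Racah Σ t=1..1: t=1:−1/36 = -1/36
⇒ 3j(1 4 3; 0 0 0)² = 4/63, sgn +1
Racah Σ t=2..2: t=2:+1/240 = 1/240
⇒ 3j(1 4 3; -1 3 -2)² = 1/12, sgn -1
4πI² = N·(3j₀)²·(3jₘ)² = 1/1
I = -1·√(1/4π) = -0.28209479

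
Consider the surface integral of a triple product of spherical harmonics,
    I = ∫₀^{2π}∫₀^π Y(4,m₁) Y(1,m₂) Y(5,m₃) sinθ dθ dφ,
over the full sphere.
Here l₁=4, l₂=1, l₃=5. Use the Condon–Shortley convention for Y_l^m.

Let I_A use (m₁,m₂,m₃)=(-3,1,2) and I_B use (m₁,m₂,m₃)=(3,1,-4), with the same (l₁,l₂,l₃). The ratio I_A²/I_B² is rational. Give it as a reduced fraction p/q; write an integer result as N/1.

1/12

l's match ⇒ only the (l;m) 3-j factors differ between A and B.
A: triangle coeff Δ(4,1,5) = 1/495; Σ_t [0,0]: t=0:+1/10080 = 1/10080; (3j)²=1/165 [(4 1 5; -3 1 2)], sign=-1
B: triangle coeff Δ(4,1,5) = 1/495; Σ_t [0,0]: t=0:+1/10080 = 1/10080; (3j)²=4/55 [(4 1 5; 3 1 -4)], sign=-1
I_A²/I_B² = (1/165)/(4/55) = 1/12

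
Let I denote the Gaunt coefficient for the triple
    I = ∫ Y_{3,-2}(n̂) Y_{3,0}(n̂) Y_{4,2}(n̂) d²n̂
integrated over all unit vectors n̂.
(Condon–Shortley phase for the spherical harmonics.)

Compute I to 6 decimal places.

-0.044418

m-sum 0 ✓  L=10 even ✓  0≤4≤6 ✓
Π(2lᵢ+1) = 7×7×9 = 441
triangle coeff Δ(3,3,4) = 1/34650
Σ_t [0,2]: t=0:+1/72 t=1:−1/16 t=2:+1/72 = -5/144
(3j)²=2/77 [(3 3 4; 0 0 0)], sign=-1
Σ_t [1,2]: t=1:−1/96 t=2:+1/72 = 1/288
(3j)²=1/462 [(3 3 4; -2 0 2)], sign=+1
⇒ 4πI² = 3/121
I = (-1)√(3/121/(4π)) = -0.04441841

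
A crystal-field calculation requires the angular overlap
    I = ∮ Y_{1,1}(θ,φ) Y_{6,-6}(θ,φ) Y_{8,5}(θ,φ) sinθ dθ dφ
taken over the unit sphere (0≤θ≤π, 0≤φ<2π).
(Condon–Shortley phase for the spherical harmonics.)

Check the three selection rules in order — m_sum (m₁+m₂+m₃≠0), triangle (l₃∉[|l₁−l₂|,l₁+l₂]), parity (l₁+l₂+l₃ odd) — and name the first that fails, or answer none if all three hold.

triangle

Σmᵢ = 0  ✓
l₃∈[|l₁−l₂|,l₁+l₂]=[5,7], have l₃=8  ✗
Σlᵢ = 15 ⇒ odd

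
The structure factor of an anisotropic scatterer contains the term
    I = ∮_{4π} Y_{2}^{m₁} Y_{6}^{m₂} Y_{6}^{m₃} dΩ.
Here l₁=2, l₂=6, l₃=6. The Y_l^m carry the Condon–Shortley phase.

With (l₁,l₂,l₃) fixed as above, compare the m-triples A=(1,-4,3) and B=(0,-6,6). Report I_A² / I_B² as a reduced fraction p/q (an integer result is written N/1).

245/484

l's match ⇒ only the (l;m) 3-j factors differ between A and B.
A: triangle coeff Δ(2,6,6) = 1/90090; Σ_t [0,1]: t=0:+1/161280 t=1:−1/725760 = 1/207360; (3j)²=7/286 [(2 6 6; 1 -4 3)], sign=-1
B: triangle coeff Δ(2,6,6) = 1/90090; Σ_t [0,0]: t=0:+1/14515200 = 1/14515200; (3j)²=22/455 [(2 6 6; 0 -6 6)], sign=+1
I_A²/I_B² = (7/286)/(22/455) = 245/484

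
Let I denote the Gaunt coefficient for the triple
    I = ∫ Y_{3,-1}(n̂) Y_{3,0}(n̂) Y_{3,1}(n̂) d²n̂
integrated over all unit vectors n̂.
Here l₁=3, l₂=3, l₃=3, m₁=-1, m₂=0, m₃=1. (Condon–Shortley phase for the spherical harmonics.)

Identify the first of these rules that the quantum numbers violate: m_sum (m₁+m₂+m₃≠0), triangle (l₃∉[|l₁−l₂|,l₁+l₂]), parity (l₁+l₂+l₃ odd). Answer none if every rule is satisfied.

Σmᵢ = 0  ✓
l₃∈[|l₁−l₂|,l₁+l₂]=[0,6], have l₃=3  ✓
Σlᵢ = 9 ⇒ odd  ✗

parity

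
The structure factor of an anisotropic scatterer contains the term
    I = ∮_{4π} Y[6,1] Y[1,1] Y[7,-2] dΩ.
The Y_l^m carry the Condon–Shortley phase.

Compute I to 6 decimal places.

Checks pass: Σm=0; 14 even; l₃=7∈[5,7].
(2·6+1)(2·1+1)(2·7+1) = 585
Δ: 0! 12! 2! / 15! → 1/1365
sum: t=0:+1/518400 = 1/518400
3j²(6 1 7; 0 0 0) = Δ·Π!·Σ² = 7/195  (sign -1)
sum: t=0:+1/1209600 = 1/1209600
3j²(6 1 7; 1 1 -2) = Δ·Π!·Σ² = 12/455  (sign -1)
combine: 4πI² = 585·7/195·12/455 = 36/65
take √, sign +1: I = 0.20993732

0.209937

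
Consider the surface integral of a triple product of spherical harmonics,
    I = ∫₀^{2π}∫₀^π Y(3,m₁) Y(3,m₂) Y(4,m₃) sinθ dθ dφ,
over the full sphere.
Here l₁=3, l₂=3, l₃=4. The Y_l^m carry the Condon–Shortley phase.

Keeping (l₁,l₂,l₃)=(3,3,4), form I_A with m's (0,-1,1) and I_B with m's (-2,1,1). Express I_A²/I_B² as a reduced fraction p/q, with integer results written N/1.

15/32

Same 3,3,4: normalisation and zero-m 3j drop out of the ratio.
A: Δ: 2! 4! 4! / 11! → 1/34650; sum: t=0:+1/48 t=1:−1/24 t=2:+1/288 = -5/288; 3j²(3 3 4; 0 -1 1) = Δ·Π!·Σ² = 5/462  (sign +1)
B: Δ: 2! 4! 4! / 11! → 1/34650; sum: t=1:−1/144 t=2:+1/48 = 1/72; 3j²(3 3 4; -2 1 1) = Δ·Π!·Σ² = 16/693  (sign -1)
I_A²/I_B² = (5/462)/(16/693) = 15/32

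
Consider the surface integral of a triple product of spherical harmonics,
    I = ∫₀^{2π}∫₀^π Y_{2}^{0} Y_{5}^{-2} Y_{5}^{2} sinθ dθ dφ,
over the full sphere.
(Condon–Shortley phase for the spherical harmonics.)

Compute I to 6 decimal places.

Checks pass: Σm=0; 12 even; l₃=5∈[3,7].
(2·2+1)(2·5+1)(2·5+1) = 605
Δ: 2! 2! 8! / 13! → 1/38610
sum: t=0:+1/2880 t=1:−1/576 t=2:+1/2880 = -1/960
3j²(2 5 5; 0 0 0) = Δ·Π!·Σ² = 10/429  (sign +1)
sum: t=0:+1/2880 t=1:−1/1440 t=2:+1/20160 = -1/3360
3j²(2 5 5; 0 -2 2) = Δ·Π!·Σ² = 6/715  (sign +1)
combine: 4πI² = 605·10/429·6/715 = 20/169
take √, sign +1: I = 0.09704356

0.097044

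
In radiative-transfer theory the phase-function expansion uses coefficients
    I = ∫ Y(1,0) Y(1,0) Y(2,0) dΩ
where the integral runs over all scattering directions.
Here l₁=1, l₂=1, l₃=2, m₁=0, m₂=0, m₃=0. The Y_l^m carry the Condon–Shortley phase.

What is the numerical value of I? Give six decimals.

Checks pass: Σm=0; 4 even; l₃=2∈[0,2].
(2·1+1)(2·1+1)(2·2+1) = 45
Δ: 0! 2! 2! / 5! → 1/30
sum: t=0:+1/1 = 1/1
3j²(1 1 2; 0 0 0) = Δ·Π!·Σ² = 2/15  (sign +1)
(m-triple is (0,0,0) — same symbol as above.)
combine: 4πI² = 45·2/15·2/15 = 4/5
take √, sign +1: I = 0.25231325

0.252313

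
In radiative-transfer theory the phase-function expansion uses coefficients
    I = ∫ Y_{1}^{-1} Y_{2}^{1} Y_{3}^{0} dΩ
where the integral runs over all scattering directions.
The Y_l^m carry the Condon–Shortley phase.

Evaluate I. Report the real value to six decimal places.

0.143048

Rules hold: Σm=0, L=6 even, 1≤3≤3.
N = 3·5·7 = 105
Δ = 0!·2!·4!/7! = 1/105
Racah Σ t=0..0: t=0:+1/4 = 1/4
⇒ 3j(1 2 3; 0 0 0)² = 3/35, sgn -1
Racah Σ t=0..0: t=0:+1/12 = 1/12
⇒ 3j(1 2 3; -1 1 0)² = 1/35, sgn -1
4πI² = N·(3j₀)²·(3jₘ)² = 9/35
I = +1·√(0.257143/4π) = 0.14304817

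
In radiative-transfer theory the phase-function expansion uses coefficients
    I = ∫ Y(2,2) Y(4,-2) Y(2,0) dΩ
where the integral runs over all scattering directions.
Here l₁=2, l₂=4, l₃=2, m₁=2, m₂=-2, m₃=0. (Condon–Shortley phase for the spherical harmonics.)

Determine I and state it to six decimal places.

m-sum 0 ✓  L=8 even ✓  2≤2≤6 ✓
Π(2lᵢ+1) = 5×9×5 = 225
triangle coeff Δ(2,4,2) = 1/630
Σ_t [2,2]: t=2:+1/16 = 1/16
(3j)²=2/35 [(2 4 2; 0 0 0)], sign=+1
Σ_t [0,0]: t=0:+1/96 = 1/96
(3j)²=1/42 [(2 4 2; 2 -2 0)], sign=+1
⇒ 4πI² = 15/49
I = (+1)√(15/49/(4π)) = 0.15607835

0.156078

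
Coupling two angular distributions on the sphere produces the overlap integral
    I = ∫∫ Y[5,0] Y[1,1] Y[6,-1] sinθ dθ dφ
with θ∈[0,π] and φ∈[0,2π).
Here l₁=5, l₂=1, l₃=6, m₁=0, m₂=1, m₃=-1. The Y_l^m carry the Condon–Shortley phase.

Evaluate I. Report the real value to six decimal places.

m-sum 0 ✓  L=12 even ✓  4≤6≤6 ✓
Π(2lᵢ+1) = 11×3×13 = 429
triangle coeff Δ(5,1,6) = 1/858
Σ_t [0,0]: t=0:+1/14400 = 1/14400
(3j)²=6/143 [(5 1 6; 0 0 0)], sign=+1
Σ_t [0,0]: t=0:+1/28800 = 1/28800
(3j)²=7/286 [(5 1 6; 0 1 -1)], sign=-1
⇒ 4πI² = 63/143
I = (-1)√(63/143/(4π)) = -0.18723944

-0.187239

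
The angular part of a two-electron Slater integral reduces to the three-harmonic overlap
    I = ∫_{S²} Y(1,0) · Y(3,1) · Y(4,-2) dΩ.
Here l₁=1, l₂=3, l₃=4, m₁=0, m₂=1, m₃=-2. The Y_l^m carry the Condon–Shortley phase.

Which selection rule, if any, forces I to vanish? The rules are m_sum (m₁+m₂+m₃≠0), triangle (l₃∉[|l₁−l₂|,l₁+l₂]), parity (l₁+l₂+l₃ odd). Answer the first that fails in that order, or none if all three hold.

m_sum

m₁+m₂+m₃ = 0 + 1 − 2 = -1  ✗
triangle: |1−3|=2 ≤ l₃=4 ≤ 1+3=4
parity: l₁+l₂+l₃ = 8 is even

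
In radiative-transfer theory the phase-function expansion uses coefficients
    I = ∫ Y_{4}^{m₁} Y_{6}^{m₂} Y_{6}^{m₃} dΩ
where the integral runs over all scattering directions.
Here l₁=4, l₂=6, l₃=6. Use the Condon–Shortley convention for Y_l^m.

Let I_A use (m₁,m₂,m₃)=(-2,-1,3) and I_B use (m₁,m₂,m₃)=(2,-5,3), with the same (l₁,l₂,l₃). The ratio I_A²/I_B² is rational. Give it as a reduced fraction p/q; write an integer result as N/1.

Shared (l₁,l₂,l₃)=(4,6,6): N and (l;000)² cancel in I_A²/I_B².
A: Δ = 4!·4!·8!/17! = 1/15315300; Racah Σ t=2..4: t=2:+1/69120 t=3:−1/51840 t=4:+1/483840 = -1/362880; ⇒ 3j(4 6 6; -2 -1 3)² = 16/17017, sgn +1
B: Δ = 4!·4!·8!/17! = 1/15315300; Racah Σ t=0..1: t=0:+1/483840 t=1:−1/1451520 = 1/725760; ⇒ 3j(4 6 6; 2 -5 3)² = 24/1547, sgn -1
I_A²/I_B² = (16/17017)/(24/1547) = 2/33

2/33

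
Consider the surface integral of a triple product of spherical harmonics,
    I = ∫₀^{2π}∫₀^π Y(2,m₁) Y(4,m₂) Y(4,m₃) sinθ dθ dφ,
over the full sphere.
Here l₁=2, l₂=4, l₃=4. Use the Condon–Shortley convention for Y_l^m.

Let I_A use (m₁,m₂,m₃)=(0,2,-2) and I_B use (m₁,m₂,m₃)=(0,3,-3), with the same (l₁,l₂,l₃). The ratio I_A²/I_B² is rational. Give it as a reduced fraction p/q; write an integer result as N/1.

Same 2,4,4: normalisation and zero-m 3j drop out of the ratio.
A: Δ: 2! 2! 6! / 11! → 1/13860; sum: t=0:+1/2880 t=1:−1/120 t=2:+1/192 = -1/360; 3j²(2 4 4; 0 2 -2) = Δ·Π!·Σ² = 16/3465  (sign -1)
B: Δ: 2! 2! 6! / 11! → 1/13860; sum: t=1:−1/720 t=2:+1/480 = 1/1440; 3j²(2 4 4; 0 3 -3) = Δ·Π!·Σ² = 7/1980  (sign -1)
I_A²/I_B² = (16/3465)/(7/1980) = 64/49

64/49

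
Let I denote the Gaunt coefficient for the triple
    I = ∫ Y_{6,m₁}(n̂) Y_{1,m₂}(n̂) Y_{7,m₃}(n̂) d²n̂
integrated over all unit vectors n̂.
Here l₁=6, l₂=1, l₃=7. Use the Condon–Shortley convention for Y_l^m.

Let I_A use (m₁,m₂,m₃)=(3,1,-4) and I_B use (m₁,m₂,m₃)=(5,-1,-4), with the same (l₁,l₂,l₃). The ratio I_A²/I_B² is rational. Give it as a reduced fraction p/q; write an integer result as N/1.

55/3

Same 6,1,7: normalisation and zero-m 3j drop out of the ratio.
A: Δ: 0! 12! 2! / 15! → 1/1365; sum: t=0:+1/4354560 = 1/4354560; 3j²(6 1 7; 3 1 -4) = Δ·Π!·Σ² = 11/273  (sign -1)
B: Δ: 0! 12! 2! / 15! → 1/1365; sum: t=0:+1/79833600 = 1/79833600; 3j²(6 1 7; 5 -1 -4) = Δ·Π!·Σ² = 1/455  (sign -1)
I_A²/I_B² = (11/273)/(1/455) = 55/3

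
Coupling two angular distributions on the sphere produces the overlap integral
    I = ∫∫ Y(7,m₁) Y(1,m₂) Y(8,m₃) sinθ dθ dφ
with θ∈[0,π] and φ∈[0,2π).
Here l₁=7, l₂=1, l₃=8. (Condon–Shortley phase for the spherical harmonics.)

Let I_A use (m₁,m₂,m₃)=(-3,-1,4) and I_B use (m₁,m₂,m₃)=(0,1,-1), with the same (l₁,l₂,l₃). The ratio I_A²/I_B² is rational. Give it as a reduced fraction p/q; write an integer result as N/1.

11/6

l's match ⇒ only the (l;m) 3-j factors differ between A and B.
A: triangle coeff Δ(7,1,8) = 1/2040; Σ_t [0,0]: t=0:+1/174182400 = 1/174182400; (3j)²=11/340 [(7 1 8; -3 -1 4)], sign=+1
B: triangle coeff Δ(7,1,8) = 1/2040; Σ_t [0,0]: t=0:+1/50803200 = 1/50803200; (3j)²=3/170 [(7 1 8; 0 1 -1)], sign=-1
I_A²/I_B² = (11/340)/(3/170) = 11/6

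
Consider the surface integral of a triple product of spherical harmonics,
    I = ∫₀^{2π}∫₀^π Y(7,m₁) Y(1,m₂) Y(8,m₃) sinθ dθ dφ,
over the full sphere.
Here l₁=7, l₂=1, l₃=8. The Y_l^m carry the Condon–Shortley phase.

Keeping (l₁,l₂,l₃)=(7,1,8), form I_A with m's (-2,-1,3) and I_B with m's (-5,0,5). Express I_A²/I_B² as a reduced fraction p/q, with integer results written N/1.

l's match ⇒ only the (l;m) 3-j factors differ between A and B.
A: triangle coeff Δ(7,1,8) = 1/2040; Σ_t [0,0]: t=0:+1/87091200 = 1/87091200; (3j)²=11/408 [(7 1 8; -2 -1 3)], sign=-1
B: triangle coeff Δ(7,1,8) = 1/2040; Σ_t [0,0]: t=0:+1/958003200 = 1/958003200; (3j)²=13/680 [(7 1 8; -5 0 5)], sign=-1
I_A²/I_B² = (11/408)/(13/680) = 55/39

55/39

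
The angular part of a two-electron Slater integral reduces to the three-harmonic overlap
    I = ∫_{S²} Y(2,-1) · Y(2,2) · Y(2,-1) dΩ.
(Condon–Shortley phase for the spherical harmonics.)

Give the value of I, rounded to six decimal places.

0.220728

Checks pass: Σm=0; 6 even; l₃=2∈[0,4].
(2·2+1)(2·2+1)(2·2+1) = 125
Δ: 2! 2! 2! / 7! → 1/630
sum: t=0:+1/8 t=1:−1/1 t=2:+1/8 = -3/4
3j²(2 2 2; 0 0 0) = Δ·Π!·Σ² = 2/35  (sign -1)
sum: t=2:+1/4 = 1/4
3j²(2 2 2; -1 2 -1) = Δ·Π!·Σ² = 3/35  (sign -1)
combine: 4πI² = 125·2/35·3/35 = 30/49
take √, sign +1: I = 0.22072812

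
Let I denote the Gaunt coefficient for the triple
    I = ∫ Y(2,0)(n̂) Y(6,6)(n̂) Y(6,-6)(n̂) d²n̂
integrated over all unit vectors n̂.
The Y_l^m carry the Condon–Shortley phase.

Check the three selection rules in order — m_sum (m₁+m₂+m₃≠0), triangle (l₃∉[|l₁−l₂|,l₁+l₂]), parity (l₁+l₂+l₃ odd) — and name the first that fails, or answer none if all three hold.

azimuthal sum: 0 + 6 − 6 = 0  ✓
4 ≤ 6 ≤ 8 (triangle on l)  ✓
L = 2 + 6 + 6 = 14 (even)  ✓

none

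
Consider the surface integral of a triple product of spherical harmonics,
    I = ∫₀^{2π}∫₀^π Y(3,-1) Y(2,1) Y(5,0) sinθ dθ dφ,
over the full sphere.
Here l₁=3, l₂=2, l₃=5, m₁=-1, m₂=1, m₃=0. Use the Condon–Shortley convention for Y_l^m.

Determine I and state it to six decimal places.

0.169433

Rules hold: Σm=0, L=10 even, 1≤5≤5.
N = 7·5·11 = 385
Δ = 0!·6!·4!/11! = 1/2310
Racah Σ t=0..0: t=0:+1/144 = 1/144
⇒ 3j(3 2 5; 0 0 0)² = 10/231, sgn -1
Racah Σ t=0..0: t=0:+1/288 = 1/288
⇒ 3j(3 2 5; -1 1 0)² = 5/231, sgn -1
4πI² = N·(3j₀)²·(3jₘ)² = 250/693
I = +1·√(0.36075/4π) = 0.16943318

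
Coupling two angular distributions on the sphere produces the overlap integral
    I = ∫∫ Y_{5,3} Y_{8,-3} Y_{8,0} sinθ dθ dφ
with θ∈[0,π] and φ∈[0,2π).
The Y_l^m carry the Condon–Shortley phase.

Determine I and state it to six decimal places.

Σlᵢ=21 odd — θ-integrand is odd under cosθ→−cosθ; I=0

0.000000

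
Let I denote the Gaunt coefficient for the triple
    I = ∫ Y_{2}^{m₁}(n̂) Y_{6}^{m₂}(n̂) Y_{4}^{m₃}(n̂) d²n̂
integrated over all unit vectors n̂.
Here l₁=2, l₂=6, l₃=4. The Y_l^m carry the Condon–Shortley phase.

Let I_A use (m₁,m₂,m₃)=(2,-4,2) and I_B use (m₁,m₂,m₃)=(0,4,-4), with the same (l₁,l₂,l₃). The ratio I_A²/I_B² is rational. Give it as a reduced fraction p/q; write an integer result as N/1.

14/3

Same 2,6,4: normalisation and zero-m 3j drop out of the ratio.
A: Δ: 4! 0! 8! / 13! → 1/6435; sum: t=0:+1/34560 = 1/34560; 3j²(2 6 4; 2 -4 2) = Δ·Π!·Σ² = 14/429  (sign +1)
B: Δ: 4! 0! 8! / 13! → 1/6435; sum: t=2:+1/161280 = 1/161280; 3j²(2 6 4; 0 4 -4) = Δ·Π!·Σ² = 1/143  (sign +1)
I_A²/I_B² = (14/429)/(1/143) = 14/3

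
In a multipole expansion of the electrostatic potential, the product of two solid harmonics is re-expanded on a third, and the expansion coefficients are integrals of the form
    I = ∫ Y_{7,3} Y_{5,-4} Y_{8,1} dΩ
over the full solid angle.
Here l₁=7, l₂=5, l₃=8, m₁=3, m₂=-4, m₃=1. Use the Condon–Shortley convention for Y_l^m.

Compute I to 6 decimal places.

-0.138190

m-sum 0 ✓  L=20 even ✓  2≤8≤12 ✓
Π(2lᵢ+1) = 15×11×17 = 2805
triangle coeff Δ(7,5,8) = 1/814773960
Σ_t [0,4]: t=0:+1/87091200 t=1:−1/4976640 t=2:+1/2073600 t=3:−1/4976640 t=4:+1/87091200 = 1/9676800
(3j)²=360/46189 [(7 5 8; 0 0 0)], sign=+1
Σ_t [0,1]: t=0:+1/49766400 t=1:−1/130636800 = 13/1045094400
(3j)²=39/3553 [(7 5 8; 3 -4 1)], sign=-1
⇒ 4πI² = 16200/67507
I = (-1)√(16200/67507/(4π)) = -0.13819049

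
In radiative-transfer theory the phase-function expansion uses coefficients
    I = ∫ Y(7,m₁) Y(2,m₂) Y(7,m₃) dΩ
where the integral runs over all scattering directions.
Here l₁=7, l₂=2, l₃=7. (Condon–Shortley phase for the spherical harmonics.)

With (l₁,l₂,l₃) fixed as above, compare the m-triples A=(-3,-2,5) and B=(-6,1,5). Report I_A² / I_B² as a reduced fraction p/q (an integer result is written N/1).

Same 7,2,7: normalisation and zero-m 3j drop out of the ratio.
A: Δ: 2! 12! 2! / 17! → 1/185640; sum: t=0:+1/29030400 = 1/29030400; 3j²(7 2 7; -3 -2 5) = Δ·Π!·Σ² = 99/7735  (sign +1)
B: Δ: 2! 12! 2! / 17! → 1/185640; sum: t=1:−1/958003200 t=2:+1/79833600 = 1/87091200; 3j²(7 2 7; -6 1 5) = Δ·Π!·Σ² = 121/4760  (sign +1)
I_A²/I_B² = (99/7735)/(121/4760) = 72/143

72/143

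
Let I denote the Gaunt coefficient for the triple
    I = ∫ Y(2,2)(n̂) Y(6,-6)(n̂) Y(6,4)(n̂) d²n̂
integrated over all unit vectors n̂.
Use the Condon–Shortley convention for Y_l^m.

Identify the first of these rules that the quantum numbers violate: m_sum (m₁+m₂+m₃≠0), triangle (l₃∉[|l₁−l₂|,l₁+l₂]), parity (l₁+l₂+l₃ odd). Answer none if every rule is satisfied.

none

Σmᵢ = 0  ✓
l₃∈[|l₁−l₂|,l₁+l₂]=[4,8], have l₃=6  ✓
Σlᵢ = 14 ⇒ even  ✓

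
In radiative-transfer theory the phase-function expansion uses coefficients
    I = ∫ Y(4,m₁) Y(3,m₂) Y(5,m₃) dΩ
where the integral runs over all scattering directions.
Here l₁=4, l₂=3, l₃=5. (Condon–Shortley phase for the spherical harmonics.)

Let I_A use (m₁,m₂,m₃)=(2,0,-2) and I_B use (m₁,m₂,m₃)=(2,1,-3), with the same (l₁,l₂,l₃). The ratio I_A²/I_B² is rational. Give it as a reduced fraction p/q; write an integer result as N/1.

l's match ⇒ only the (l;m) 3-j factors differ between A and B.
A: triangle coeff Δ(4,3,5) = 1/180180; Σ_t [0,2]: t=0:+1/576 t=1:−1/480 t=2:+1/8640 = -1/4320; (3j)²=1/2145 [(4 3 5; 2 0 -2)], sign=+1
B: triangle coeff Δ(4,3,5) = 1/180180; Σ_t [0,2]: t=0:+1/2304 t=1:−1/720 t=2:+1/5760 = -1/1280; (3j)²=27/1430 [(4 3 5; 2 1 -3)], sign=-1
I_A²/I_B² = (1/2145)/(27/1430) = 2/81

2/81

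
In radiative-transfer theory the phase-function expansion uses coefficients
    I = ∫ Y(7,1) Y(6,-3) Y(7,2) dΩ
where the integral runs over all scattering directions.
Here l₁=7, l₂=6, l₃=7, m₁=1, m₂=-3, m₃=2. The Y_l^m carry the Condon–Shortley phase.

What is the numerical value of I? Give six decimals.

-0.046059

Checks pass: Σm=0; 20 even; l₃=7∈[1,13].
(2·7+1)(2·6+1)(2·7+1) = 2925
Δ: 6! 8! 6! / 21! → 1/2444321880
sum: t=0:+1/2612736000 t=1:−1/20736000 t=2:+1/1658880 t=3:−1/746496 t=4:+1/1658880 t=5:−1/20736000 t=6:+1/2612736000 = -1/4354560
3j²(7 6 7; 0 0 0) = Δ·Π!·Σ² = 1000/138567  (sign +1)
sum: t=0:+1/37324800 t=1:−1/4147200 t=2:+1/3317760 t=3:−1/18662400 = 1/29859840
3j²(7 6 7; 1 -3 2) = Δ·Π!·Σ² = 175/138567  (sign -1)
combine: 4πI² = 2925·1000/138567·175/138567 = 4375000/164109517
take √, sign -1: I = -0.04605929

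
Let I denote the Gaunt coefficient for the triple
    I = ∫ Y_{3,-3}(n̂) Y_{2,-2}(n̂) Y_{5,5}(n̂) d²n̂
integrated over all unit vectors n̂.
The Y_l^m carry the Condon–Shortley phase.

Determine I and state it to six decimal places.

m-sum 0 ✓  L=10 even ✓  1≤5≤5 ✓
Π(2lᵢ+1) = 7×5×11 = 385
triangle coeff Δ(3,2,5) = 1/2310
Σ_t [0,0]: t=0:+1/144 = 1/144
(3j)²=10/231 [(3 2 5; 0 0 0)], sign=-1
Σ_t [0,0]: t=0:+1/17280 = 1/17280
(3j)²=1/11 [(3 2 5; -3 -2 5)], sign=+1
⇒ 4πI² = 50/33
I = (-1)√(50/33/(4π)) = -0.34723469

-0.347235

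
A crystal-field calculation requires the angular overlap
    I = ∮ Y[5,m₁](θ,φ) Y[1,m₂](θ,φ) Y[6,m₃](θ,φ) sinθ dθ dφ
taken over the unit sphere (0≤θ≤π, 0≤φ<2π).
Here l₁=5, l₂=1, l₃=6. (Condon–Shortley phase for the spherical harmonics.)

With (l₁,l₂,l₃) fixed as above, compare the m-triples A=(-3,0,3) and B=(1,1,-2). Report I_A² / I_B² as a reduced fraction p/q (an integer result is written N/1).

27/28

Same 5,1,6: normalisation and zero-m 3j drop out of the ratio.
A: Δ: 0! 10! 2! / 13! → 1/858; sum: t=0:+1/80640 = 1/80640; 3j²(5 1 6; -3 0 3) = Δ·Π!·Σ² = 9/286  (sign -1)
B: Δ: 0! 10! 2! / 13! → 1/858; sum: t=0:+1/34560 = 1/34560; 3j²(5 1 6; 1 1 -2) = Δ·Π!·Σ² = 14/429  (sign +1)
I_A²/I_B² = (9/286)/(14/429) = 27/28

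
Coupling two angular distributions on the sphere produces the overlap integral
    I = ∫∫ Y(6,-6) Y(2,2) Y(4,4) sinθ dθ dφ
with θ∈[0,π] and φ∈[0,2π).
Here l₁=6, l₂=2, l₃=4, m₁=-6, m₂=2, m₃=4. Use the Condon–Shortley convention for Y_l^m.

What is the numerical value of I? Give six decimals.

Rules hold: Σm=0, L=12 even, 4≤4≤8.
N = 13·5·9 = 585
Δ = 4!·8!·0!/13! = 1/6435
Racah Σ t=2..2: t=2:+1/2304 = 1/2304
⇒ 3j(6 2 4; 0 0 0)² = 5/143, sgn +1
Racah Σ t=4..4: t=4:+1/967680 = 1/967680
⇒ 3j(6 2 4; -6 2 4)² = 1/13, sgn +1
4πI² = N·(3j₀)²·(3jₘ)² = 225/143
I = +1·√(1.57343/4π) = 0.35384927

0.353849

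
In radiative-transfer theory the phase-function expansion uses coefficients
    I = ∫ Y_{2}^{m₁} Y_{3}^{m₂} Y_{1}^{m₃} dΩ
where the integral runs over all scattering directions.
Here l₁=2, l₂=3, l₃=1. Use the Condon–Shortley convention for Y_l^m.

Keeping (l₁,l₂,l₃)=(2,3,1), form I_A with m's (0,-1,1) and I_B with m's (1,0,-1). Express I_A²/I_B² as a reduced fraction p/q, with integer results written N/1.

2/1

Same 2,3,1: normalisation and zero-m 3j drop out of the ratio.
A: Δ: 4! 0! 2! / 7! → 1/105; sum: t=2:+1/8 = 1/8; 3j²(2 3 1; 0 -1 1) = Δ·Π!·Σ² = 2/35  (sign +1)
B: Δ: 4! 0! 2! / 7! → 1/105; sum: t=1:−1/12 = -1/12; 3j²(2 3 1; 1 0 -1) = Δ·Π!·Σ² = 1/35  (sign -1)
I_A²/I_B² = (2/35)/(1/35) = 2/1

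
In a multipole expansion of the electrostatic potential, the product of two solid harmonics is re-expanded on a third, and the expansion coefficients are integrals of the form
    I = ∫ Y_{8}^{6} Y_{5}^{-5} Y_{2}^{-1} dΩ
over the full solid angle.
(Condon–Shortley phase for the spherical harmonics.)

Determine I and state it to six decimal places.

0.000000

triangle: need 3≤l₃≤13, have 2; I=0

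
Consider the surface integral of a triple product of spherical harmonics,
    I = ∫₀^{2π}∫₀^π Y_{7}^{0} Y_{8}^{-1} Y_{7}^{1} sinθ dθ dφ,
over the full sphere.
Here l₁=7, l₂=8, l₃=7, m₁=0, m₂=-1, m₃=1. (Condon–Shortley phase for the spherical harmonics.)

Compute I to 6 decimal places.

-0.059744

m-sum 0 ✓  L=22 even ✓  1≤7≤15 ✓
Π(2lᵢ+1) = 15×17×15 = 3825
triangle coeff Δ(7,8,7) = 1/22086194130
Σ_t [1,7]: t=1:−1/18289152000 t=2:+1/248832000 t=3:−1/24883200 t=4:+1/11943936 t=5:−1/24883200 t=6:+1/248832000 t=7:−1/18289152000 = 11/975421440
(3j)²=1750/289731 [(7 8 7; 0 0 0)], sign=-1
Σ_t [1,7]: t=1:−1/5225472000 t=2:+1/124416000 t=3:−1/19906560 t=4:+1/14929920 t=5:−1/49766400 t=6:+1/870912000 t=7:−1/146313216000 = 11/1950842880
(3j)²=375/193154 [(7 8 7; 0 -1 1)], sign=+1
⇒ 4πI² = 24609375/548653937
I = (-1)√(24609375/548653937/(4π)) = -0.05974425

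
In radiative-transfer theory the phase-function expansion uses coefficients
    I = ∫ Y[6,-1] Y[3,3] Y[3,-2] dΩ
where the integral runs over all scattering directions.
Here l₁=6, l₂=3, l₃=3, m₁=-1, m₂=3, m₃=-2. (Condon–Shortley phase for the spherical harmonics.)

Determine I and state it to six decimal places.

Rules hold: Σm=0, L=12 even, 3≤3≤9.
N = 13·7·7 = 637
Δ = 6!·6!·0!/13! = 1/12012
Racah Σ t=3..3: t=3:−1/1296 = -1/1296
⇒ 3j(6 3 3; 0 0 0)² = 100/3003, sgn +1
Racah Σ t=6..6: t=6:+1/86400 = 1/86400
⇒ 3j(6 3 3; -1 3 -2)² = 1/1716, sgn -1
4πI² = N·(3j₀)²·(3jₘ)² = 175/14157
I = -1·√(0.0123614/4π) = -0.03136379

-0.031364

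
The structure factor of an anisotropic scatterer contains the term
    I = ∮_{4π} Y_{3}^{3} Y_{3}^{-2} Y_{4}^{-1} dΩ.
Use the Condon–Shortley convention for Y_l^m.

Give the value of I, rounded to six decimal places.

m-sum 0 ✓  L=10 even ✓  0≤4≤6 ✓
Π(2lᵢ+1) = 7×7×9 = 441
triangle coeff Δ(3,3,4) = 1/34650
Σ_t [0,2]: t=0:+1/72 t=1:−1/16 t=2:+1/72 = -5/144
(3j)²=2/77 [(3 3 4; 0 0 0)], sign=-1
Σ_t [0,0]: t=0:+1/288 = 1/288
(3j)²=5/231 [(3 3 4; 3 -2 -1)], sign=-1
⇒ 4πI² = 30/121
I = (+1)√(30/121/(4π)) = 0.14046335

0.140463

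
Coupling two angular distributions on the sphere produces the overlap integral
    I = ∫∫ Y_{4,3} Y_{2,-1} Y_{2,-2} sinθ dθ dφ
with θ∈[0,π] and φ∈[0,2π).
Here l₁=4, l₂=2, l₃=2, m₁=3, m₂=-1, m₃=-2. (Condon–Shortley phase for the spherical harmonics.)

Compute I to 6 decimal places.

m-sum 0 ✓  L=8 even ✓  2≤2≤6 ✓
Π(2lᵢ+1) = 9×5×5 = 225
triangle coeff Δ(4,2,2) = 1/630
Σ_t [2,2]: t=2:+1/16 = 1/16
(3j)²=2/35 [(4 2 2; 0 0 0)], sign=+1
Σ_t [1,1]: t=1:−1/144 = -1/144
(3j)²=1/18 [(4 2 2; 3 -1 -2)], sign=-1
⇒ 4πI² = 5/7
I = (-1)√(5/7/(4π)) = -0.23841361

-0.238414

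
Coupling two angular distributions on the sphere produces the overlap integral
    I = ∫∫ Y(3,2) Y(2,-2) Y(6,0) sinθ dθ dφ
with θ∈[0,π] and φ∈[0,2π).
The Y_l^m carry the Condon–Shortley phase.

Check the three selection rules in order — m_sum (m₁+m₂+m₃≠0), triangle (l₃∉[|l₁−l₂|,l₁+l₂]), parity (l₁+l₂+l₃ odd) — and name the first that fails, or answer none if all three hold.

triangle

m₁+m₂+m₃ = 2 − 2 + 0 = 0  ✓
triangle: |3−2|=1 ≤ l₃=6 ≤ 3+2=5  ✗
parity: l₁+l₂+l₃ = 11 is odd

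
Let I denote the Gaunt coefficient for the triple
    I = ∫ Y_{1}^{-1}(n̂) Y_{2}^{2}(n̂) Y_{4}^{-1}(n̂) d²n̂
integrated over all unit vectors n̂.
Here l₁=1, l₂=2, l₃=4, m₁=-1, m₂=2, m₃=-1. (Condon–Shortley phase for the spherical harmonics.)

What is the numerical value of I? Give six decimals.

|1−2|≤4≤1+2 violated ⇒ I = 0

0.000000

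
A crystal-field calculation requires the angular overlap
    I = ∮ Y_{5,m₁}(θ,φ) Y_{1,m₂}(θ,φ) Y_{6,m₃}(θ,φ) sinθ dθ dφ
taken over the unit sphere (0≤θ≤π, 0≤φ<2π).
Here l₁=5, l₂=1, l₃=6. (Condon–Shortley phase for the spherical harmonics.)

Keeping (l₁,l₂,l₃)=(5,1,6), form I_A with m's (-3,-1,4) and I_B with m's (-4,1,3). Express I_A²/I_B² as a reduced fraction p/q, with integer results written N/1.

15/1

Shared (l₁,l₂,l₃)=(5,1,6): N and (l;000)² cancel in I_A²/I_B².
A: Δ = 0!·10!·2!/13! = 1/858; Racah Σ t=0..0: t=0:+1/161280 = 1/161280; ⇒ 3j(5 1 6; -3 -1 4)² = 15/286, sgn +1
B: Δ = 0!·10!·2!/13! = 1/858; Racah Σ t=0..0: t=0:+1/725760 = 1/725760; ⇒ 3j(5 1 6; -4 1 3)² = 1/286, sgn -1
I_A²/I_B² = (15/286)/(1/286) = 15/1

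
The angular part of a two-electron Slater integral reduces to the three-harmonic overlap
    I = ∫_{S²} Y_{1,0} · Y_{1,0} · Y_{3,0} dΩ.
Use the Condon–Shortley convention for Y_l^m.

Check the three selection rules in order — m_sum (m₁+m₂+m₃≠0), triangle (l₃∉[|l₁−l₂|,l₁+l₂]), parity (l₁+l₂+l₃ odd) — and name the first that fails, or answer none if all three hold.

triangle

Σmᵢ = 0  ✓
l₃∈[|l₁−l₂|,l₁+l₂]=[0,2], have l₃=3  ✗
Σlᵢ = 5 ⇒ odd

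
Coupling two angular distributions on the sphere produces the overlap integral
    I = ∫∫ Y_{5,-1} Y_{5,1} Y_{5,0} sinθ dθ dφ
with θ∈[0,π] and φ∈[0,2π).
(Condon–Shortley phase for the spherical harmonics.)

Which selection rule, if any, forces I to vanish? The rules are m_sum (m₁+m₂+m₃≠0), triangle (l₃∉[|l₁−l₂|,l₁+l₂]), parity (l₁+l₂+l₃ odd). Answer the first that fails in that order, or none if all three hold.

m₁+m₂+m₃ = -1 + 1 + 0 = 0  ✓
triangle: |5−5|=0 ≤ l₃=5 ≤ 5+5=10  ✓
parity: l₁+l₂+l₃ = 15 is odd  ✗

parity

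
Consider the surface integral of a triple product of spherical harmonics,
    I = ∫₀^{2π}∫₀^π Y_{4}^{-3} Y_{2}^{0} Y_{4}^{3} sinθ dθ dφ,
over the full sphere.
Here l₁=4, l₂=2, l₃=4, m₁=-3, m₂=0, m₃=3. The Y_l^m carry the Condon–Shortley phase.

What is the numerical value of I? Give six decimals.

0.057344

Checks pass: Σm=0; 10 even; l₃=4∈[2,6].
(2·4+1)(2·2+1)(2·4+1) = 405
Δ: 2! 6! 2! / 11! → 1/13860
sum: t=0:+1/192 t=1:−1/36 t=2:+1/192 = -5/288
3j²(4 2 4; 0 0 0) = Δ·Π!·Σ² = 20/693  (sign -1)
sum: t=1:−1/720 t=2:+1/480 = 1/1440
3j²(4 2 4; -3 0 3) = Δ·Π!·Σ² = 7/1980  (sign -1)
combine: 4πI² = 405·20/693·7/1980 = 5/121
take √, sign +1: I = 0.05734392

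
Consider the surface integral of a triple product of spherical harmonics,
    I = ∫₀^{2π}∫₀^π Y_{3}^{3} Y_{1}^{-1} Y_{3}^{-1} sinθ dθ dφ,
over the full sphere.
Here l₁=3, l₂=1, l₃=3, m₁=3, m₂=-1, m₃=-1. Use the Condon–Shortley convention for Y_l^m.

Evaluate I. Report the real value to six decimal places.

m-sum = 3 − 1 − 1 = 1 ≠ 0 ⇒ I = 0

0.000000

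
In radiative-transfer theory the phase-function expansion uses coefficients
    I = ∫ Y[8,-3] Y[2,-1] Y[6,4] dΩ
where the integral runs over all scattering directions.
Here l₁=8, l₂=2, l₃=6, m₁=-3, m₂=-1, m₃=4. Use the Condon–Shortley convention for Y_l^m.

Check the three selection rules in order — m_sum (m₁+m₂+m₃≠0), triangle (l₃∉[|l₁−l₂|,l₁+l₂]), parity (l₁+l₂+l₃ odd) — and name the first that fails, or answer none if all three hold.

none

m₁+m₂+m₃ = -3 − 1 + 4 = 0  ✓
triangle: |8−2|=6 ≤ l₃=6 ≤ 8+2=10  ✓
parity: l₁+l₂+l₃ = 16 is even  ✓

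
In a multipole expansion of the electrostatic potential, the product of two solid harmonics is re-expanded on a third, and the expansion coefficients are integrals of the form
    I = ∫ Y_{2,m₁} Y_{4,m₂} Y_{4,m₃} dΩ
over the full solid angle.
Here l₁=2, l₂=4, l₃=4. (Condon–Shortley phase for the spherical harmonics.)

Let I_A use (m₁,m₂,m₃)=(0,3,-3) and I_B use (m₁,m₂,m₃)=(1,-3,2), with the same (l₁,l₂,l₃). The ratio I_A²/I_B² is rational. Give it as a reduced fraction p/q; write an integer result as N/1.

Shared (l₁,l₂,l₃)=(2,4,4): N and (l;000)² cancel in I_A²/I_B².
A: Δ = 2!·2!·6!/11! = 1/13860; Racah Σ t=1..2: t=1:−1/720 t=2:+1/480 = 1/1440; ⇒ 3j(2 4 4; 0 3 -3)² = 7/1980, sgn -1
B: Δ = 2!·2!·6!/11! = 1/13860; Racah Σ t=0..1: t=0:+1/240 t=1:−1/1440 = 1/288; ⇒ 3j(2 4 4; 1 -3 2)² = 5/132, sgn +1
I_A²/I_B² = (7/1980)/(5/132) = 7/75

7/75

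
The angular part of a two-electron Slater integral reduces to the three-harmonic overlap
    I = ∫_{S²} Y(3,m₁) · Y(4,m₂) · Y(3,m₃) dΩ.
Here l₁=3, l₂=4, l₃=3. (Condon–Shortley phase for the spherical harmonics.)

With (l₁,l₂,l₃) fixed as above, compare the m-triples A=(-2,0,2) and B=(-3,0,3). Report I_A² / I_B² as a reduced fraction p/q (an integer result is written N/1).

l's match ⇒ only the (l;m) 3-j factors differ between A and B.
A: triangle coeff Δ(3,4,3) = 1/34650; Σ_t [3,4]: t=3:−1/72 t=4:+1/576 = -7/576; (3j)²=7/198 [(3 4 3; -2 0 2)], sign=+1
B: triangle coeff Δ(3,4,3) = 1/34650; Σ_t [4,4]: t=4:+1/1152 = 1/1152; (3j)²=1/154 [(3 4 3; -3 0 3)], sign=+1
I_A²/I_B² = (7/198)/(1/154) = 49/9

49/9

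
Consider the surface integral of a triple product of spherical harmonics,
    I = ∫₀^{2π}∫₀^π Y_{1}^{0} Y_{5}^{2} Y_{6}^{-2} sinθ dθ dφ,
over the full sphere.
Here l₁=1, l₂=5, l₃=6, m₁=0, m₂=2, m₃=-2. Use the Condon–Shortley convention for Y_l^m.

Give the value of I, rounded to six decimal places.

Checks pass: Σm=0; 12 even; l₃=6∈[4,6].
(2·1+1)(2·5+1)(2·6+1) = 429
Δ: 0! 2! 10! / 13! → 1/858
sum: t=0:+1/14400 = 1/14400
3j²(1 5 6; 0 0 0) = Δ·Π!·Σ² = 6/143  (sign +1)
sum: t=0:+1/30240 = 1/30240
3j²(1 5 6; 0 2 -2) = Δ·Π!·Σ² = 16/429  (sign +1)
combine: 4πI² = 429·6/143·16/429 = 96/143
take √, sign +1: I = 0.23113338

0.231133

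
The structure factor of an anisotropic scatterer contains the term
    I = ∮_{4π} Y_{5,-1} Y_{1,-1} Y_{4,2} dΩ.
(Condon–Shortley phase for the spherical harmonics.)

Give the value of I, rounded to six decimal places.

Checks pass: Σm=0; 10 even; l₃=4∈[4,6].
(2·5+1)(2·1+1)(2·4+1) = 297
Δ: 2! 8! 0! / 11! → 1/495
sum: t=1:−1/576 = -1/576
3j²(5 1 4; 0 0 0) = Δ·Π!·Σ² = 5/99  (sign -1)
sum: t=0:+1/2880 = 1/2880
3j²(5 1 4; -1 -1 2) = Δ·Π!·Σ² = 2/165  (sign +1)
combine: 4πI² = 297·5/99·2/165 = 2/11
take √, sign -1: I = -0.12028562

-0.120286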